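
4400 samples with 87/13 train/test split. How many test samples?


Train samples = 4400 * 87% = 3828
Test samples = 4400 - 3828
= 572

572


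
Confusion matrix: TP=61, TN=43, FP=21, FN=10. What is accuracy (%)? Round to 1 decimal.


Accuracy = (TP + TN) / (TP + TN + FP + FN) * 100
= (61 + 43) / (61 + 43 + 21 + 10)
= 104 / 135
= 0.7704
= 77.0%

77.0


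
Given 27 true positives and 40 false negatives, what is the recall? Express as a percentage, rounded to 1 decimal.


Recall = TP / (TP + FN) * 100
= 27 / (27 + 40)
= 27 / 67
= 0.403
= 40.3%

40.3


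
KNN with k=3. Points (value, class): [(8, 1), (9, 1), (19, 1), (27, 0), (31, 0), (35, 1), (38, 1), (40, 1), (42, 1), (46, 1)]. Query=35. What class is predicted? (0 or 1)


Distances from query 35:
Point 35 (class 1): distance = 0
Point 38 (class 1): distance = 3
Point 31 (class 0): distance = 4
K=3 nearest neighbors: classes = [1, 1, 0]
Votes for class 1: 2 / 3
Majority vote => class 1

1


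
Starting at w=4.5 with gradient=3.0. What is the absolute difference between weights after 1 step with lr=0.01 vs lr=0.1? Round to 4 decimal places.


With lr=0.01: w_new = 4.5 - 0.01 * 3.0 = 4.47
With lr=0.1: w_new = 4.5 - 0.1 * 3.0 = 4.2
Absolute difference = |4.47 - 4.2|
= 0.2700

0.2700


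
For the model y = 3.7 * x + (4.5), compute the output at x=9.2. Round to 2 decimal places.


y = 3.7 * 9.2 + (4.5)
= 34.04 + (4.5)
= 38.54

38.54


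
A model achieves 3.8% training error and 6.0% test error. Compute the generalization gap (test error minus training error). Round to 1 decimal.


Generalization gap = test_error - train_error
= 6.0 - 3.8
= 2.2%
A moderate gap.

2.2


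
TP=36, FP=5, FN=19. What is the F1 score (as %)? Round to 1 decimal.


Precision = TP / (TP + FP) = 36 / 41 = 0.878
Recall = TP / (TP + FN) = 36 / 55 = 0.6545
F1 = 2 * P * R / (P + R)
= 2 * 0.878 * 0.6545 / (0.878 + 0.6545)
= 1.1494 / 1.5326
= 0.75
As percentage: 75.0%

75.0


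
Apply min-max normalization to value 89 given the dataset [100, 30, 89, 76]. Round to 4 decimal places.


Min = 30, Max = 100
Range = 100 - 30 = 70
Scaled = (x - min) / (max - min)
= (89 - 30) / 70
= 59 / 70
= 0.8429

0.8429


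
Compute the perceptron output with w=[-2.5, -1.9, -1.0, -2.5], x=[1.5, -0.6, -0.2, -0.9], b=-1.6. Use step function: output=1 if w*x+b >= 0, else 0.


z = w . x + b
= -2.5*1.5 + -1.9*-0.6 + -1.0*-0.2 + -2.5*-0.9 + -1.6
= -3.75 + 1.14 + 0.2 + 2.25 + -1.6
= -0.16 + -1.6
= -1.76
Since z = -1.76 < 0, output = 0

0


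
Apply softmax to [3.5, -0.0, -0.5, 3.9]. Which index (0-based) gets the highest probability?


Softmax is a monotonic transformation, so it preserves the argmax.
We need to find the index of the maximum logit.
Index 0: 3.5
Index 1: -0.0
Index 2: -0.5
Index 3: 3.9
Maximum logit = 3.9 at index 3

3


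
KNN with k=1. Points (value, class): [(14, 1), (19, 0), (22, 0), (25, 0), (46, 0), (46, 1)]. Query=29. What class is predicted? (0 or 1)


Distances from query 29:
Point 25 (class 0): distance = 4
K=1 nearest neighbors: classes = [0]
Votes for class 1: 0 / 1
Majority vote => class 0

0


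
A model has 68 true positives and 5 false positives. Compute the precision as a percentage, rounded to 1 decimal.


Precision = TP / (TP + FP) * 100
= 68 / (68 + 5)
= 68 / 73
= 0.9315
= 93.2%

93.2


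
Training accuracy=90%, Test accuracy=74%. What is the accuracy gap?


Gap = train_accuracy - test_accuracy
= 90 - 74
= 16%
This gap suggests the model is overfitting.

16


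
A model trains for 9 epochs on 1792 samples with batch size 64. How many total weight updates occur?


Iterations per epoch = 1792 / 64 = 28
Total updates = iterations_per_epoch * epochs
= 28 * 9
= 252

252


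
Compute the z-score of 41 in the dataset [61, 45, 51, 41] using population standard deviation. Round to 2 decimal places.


Mean = (61 + 45 + 51 + 41) / 4 = 49.5
Variance = sum((x_i - mean)^2) / n = 56.75
Std = sqrt(56.75) = 7.5333
Z = (x - mean) / std
= (41 - 49.5) / 7.5333
= -8.5 / 7.5333
= -1.13

-1.13


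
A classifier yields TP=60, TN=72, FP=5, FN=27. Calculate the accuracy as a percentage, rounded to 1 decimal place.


Accuracy = (TP + TN) / (TP + TN + FP + FN) * 100
= (60 + 72) / (60 + 72 + 5 + 27)
= 132 / 164
= 0.8049
= 80.5%

80.5


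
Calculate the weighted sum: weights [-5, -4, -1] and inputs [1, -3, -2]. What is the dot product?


Element-wise products:
-5 * 1 = -5
-4 * -3 = 12
-1 * -2 = 2
Sum = -5 + 12 + 2
= 9

9


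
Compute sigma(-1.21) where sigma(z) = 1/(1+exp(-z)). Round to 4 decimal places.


sigmoid(z) = 1 / (1 + exp(-z))
exp(-(-1.21)) = exp(1.21) = 3.3535
1 + 3.3535 = 4.3535
1 / 4.3535 = 0.2297

0.2297


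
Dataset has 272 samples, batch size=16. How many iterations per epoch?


Iterations per epoch = dataset_size / batch_size
= 272 / 16
= 17

17


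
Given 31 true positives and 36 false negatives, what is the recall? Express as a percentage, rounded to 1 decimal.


Recall = TP / (TP + FN) * 100
= 31 / (31 + 36)
= 31 / 67
= 0.4627
= 46.3%

46.3


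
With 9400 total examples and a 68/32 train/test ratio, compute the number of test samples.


Train samples = 9400 * 68% = 6392
Test samples = 9400 - 6392
= 3008

3008


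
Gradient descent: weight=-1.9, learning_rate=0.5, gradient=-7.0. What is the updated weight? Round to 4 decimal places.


w_new = w_old - lr * gradient
= -1.9 - 0.5 * -7.0
= -1.9 - (-3.5)
= 1.6000

1.6000


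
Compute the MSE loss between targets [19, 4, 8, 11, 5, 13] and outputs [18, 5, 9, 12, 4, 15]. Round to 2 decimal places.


Differences: [1, -1, -1, -1, 1, -2]
Squared errors: [1, 1, 1, 1, 1, 4]
Sum of squared errors = 9
MSE = 9 / 6 = 1.50

1.50


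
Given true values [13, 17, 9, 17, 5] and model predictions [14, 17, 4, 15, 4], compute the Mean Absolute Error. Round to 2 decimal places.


Absolute errors: [1, 0, 5, 2, 1]
Sum of absolute errors = 9
MAE = 9 / 5 = 1.80

1.80


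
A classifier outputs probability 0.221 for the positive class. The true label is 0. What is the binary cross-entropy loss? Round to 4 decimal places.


For y=0: Loss = -log(1-p)
= -log(1 - 0.221)
= -log(0.779)
= -(-0.2497)
= 0.2497

0.2497


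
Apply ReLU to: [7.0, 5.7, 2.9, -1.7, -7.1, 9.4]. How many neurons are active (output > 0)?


ReLU(x) = max(0, x) for each element:
ReLU(7.0) = 7.0
ReLU(5.7) = 5.7
ReLU(2.9) = 2.9
ReLU(-1.7) = 0
ReLU(-7.1) = 0
ReLU(9.4) = 9.4
Active neurons (>0): 4

4


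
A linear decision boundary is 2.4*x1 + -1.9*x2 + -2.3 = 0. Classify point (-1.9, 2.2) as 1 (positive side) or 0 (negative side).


Compute 2.4 * -1.9 + -1.9 * 2.2 + -2.3
= -4.56 + -4.18 + -2.3
= -11.04
Since -11.04 < 0, the point is on the negative side.

0


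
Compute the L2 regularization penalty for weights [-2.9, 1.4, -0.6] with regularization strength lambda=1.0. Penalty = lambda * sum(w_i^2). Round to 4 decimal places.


Squaring each weight:
(-2.9)^2 = 8.41
1.4^2 = 1.96
(-0.6)^2 = 0.36
Sum of squares = 10.73
Penalty = 1.0 * 10.73 = 10.7300

10.7300


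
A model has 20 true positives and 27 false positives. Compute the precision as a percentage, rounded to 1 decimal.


Precision = TP / (TP + FP) * 100
= 20 / (20 + 27)
= 20 / 47
= 0.4255
= 42.6%

42.6


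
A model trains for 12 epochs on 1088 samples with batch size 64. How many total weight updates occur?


Iterations per epoch = 1088 / 64 = 17
Total updates = iterations_per_epoch * epochs
= 17 * 12
= 204

204


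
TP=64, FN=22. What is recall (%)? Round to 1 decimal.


Recall = TP / (TP + FN) * 100
= 64 / (64 + 22)
= 64 / 86
= 0.7442
= 74.4%

74.4


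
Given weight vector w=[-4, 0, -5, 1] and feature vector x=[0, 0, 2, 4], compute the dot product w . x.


Element-wise products:
-4 * 0 = 0
0 * 0 = 0
-5 * 2 = -10
1 * 4 = 4
Sum = 0 + 0 + -10 + 4
= -6

-6


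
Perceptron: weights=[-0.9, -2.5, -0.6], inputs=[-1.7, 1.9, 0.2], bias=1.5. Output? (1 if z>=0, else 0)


z = w . x + b
= -0.9*-1.7 + -2.5*1.9 + -0.6*0.2 + 1.5
= 1.53 + -4.75 + -0.12 + 1.5
= -3.34 + 1.5
= -1.84
Since z = -1.84 < 0, output = 0

0


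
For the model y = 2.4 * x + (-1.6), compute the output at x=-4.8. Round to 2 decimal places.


y = 2.4 * -4.8 + (-1.6)
= -11.52 + (-1.6)
= -13.12

-13.12


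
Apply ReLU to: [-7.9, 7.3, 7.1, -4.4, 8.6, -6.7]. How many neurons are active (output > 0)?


ReLU(x) = max(0, x) for each element:
ReLU(-7.9) = 0
ReLU(7.3) = 7.3
ReLU(7.1) = 7.1
ReLU(-4.4) = 0
ReLU(8.6) = 8.6
ReLU(-6.7) = 0
Active neurons (>0): 3

3


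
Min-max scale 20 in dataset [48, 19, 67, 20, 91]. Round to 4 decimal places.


Min = 19, Max = 91
Range = 91 - 19 = 72
Scaled = (x - min) / (max - min)
= (20 - 19) / 72
= 1 / 72
= 0.0139

0.0139


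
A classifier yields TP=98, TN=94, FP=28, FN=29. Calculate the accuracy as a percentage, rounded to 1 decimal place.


Accuracy = (TP + TN) / (TP + TN + FP + FN) * 100
= (98 + 94) / (98 + 94 + 28 + 29)
= 192 / 249
= 0.7711
= 77.1%

77.1


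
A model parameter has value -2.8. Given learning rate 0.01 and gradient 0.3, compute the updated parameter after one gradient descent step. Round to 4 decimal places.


w_new = w_old - lr * gradient
= -2.8 - 0.01 * 0.3
= -2.8 - (0.003)
= -2.8030

-2.8030


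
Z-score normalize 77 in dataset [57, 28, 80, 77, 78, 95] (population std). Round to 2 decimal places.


Mean = (57 + 28 + 80 + 77 + 78 + 95) / 6 = 69.1667
Variance = sum((x_i - mean)^2) / n = 461.1389
Std = sqrt(461.1389) = 21.4741
Z = (x - mean) / std
= (77 - 69.1667) / 21.4741
= 7.8333 / 21.4741
= 0.36

0.36


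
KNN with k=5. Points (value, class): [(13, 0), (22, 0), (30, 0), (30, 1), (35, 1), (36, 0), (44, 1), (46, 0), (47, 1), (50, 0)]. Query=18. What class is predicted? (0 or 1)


Distances from query 18:
Point 22 (class 0): distance = 4
Point 13 (class 0): distance = 5
Point 30 (class 0): distance = 12
Point 30 (class 1): distance = 12
Point 35 (class 1): distance = 17
K=5 nearest neighbors: classes = [0, 0, 0, 1, 1]
Votes for class 1: 2 / 5
Majority vote => class 0

0


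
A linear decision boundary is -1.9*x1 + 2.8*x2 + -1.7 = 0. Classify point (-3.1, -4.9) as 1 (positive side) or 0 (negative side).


Compute -1.9 * -3.1 + 2.8 * -4.9 + -1.7
= 5.89 + -13.72 + -1.7
= -9.53
Since -9.53 < 0, the point is on the negative side.

0


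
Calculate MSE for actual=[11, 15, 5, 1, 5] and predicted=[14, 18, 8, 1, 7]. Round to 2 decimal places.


Differences: [-3, -3, -3, 0, -2]
Squared errors: [9, 9, 9, 0, 4]
Sum of squared errors = 31
MSE = 31 / 5 = 6.20

6.20


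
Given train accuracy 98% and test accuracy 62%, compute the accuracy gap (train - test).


Gap = train_accuracy - test_accuracy
= 98 - 62
= 36%
This large gap strongly indicates overfitting.

36


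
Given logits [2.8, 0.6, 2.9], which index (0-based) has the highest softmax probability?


Softmax is a monotonic transformation, so it preserves the argmax.
We need to find the index of the maximum logit.
Index 0: 2.8
Index 1: 0.6
Index 2: 2.9
Maximum logit = 2.9 at index 2

2


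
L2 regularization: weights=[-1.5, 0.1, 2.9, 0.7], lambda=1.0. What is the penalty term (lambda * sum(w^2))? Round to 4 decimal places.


Squaring each weight:
(-1.5)^2 = 2.25
0.1^2 = 0.01
2.9^2 = 8.41
0.7^2 = 0.49
Sum of squares = 11.16
Penalty = 1.0 * 11.16 = 11.1600

11.1600


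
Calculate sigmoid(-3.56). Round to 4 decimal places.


sigmoid(z) = 1 / (1 + exp(-z))
exp(-(-3.56)) = exp(3.56) = 35.1632
1 + 35.1632 = 36.1632
1 / 36.1632 = 0.0277

0.0277


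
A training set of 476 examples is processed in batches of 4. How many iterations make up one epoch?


Iterations per epoch = dataset_size / batch_size
= 476 / 4
= 119

119


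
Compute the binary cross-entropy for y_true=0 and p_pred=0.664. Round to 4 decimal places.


For y=0: Loss = -log(1-p)
= -log(1 - 0.664)
= -log(0.336)
= -(-1.0906)
= 1.0906

1.0906


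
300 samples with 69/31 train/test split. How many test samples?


Train samples = 300 * 69% = 207
Test samples = 300 - 207
= 93

93


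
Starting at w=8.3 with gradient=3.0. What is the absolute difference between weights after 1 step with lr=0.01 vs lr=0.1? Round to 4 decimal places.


With lr=0.01: w_new = 8.3 - 0.01 * 3.0 = 8.27
With lr=0.1: w_new = 8.3 - 0.1 * 3.0 = 8.0
Absolute difference = |8.27 - 8.0|
= 0.2700

0.2700


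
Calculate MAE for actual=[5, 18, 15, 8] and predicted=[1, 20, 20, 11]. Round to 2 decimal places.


Absolute errors: [4, 2, 5, 3]
Sum of absolute errors = 14
MAE = 14 / 4 = 3.50

3.50


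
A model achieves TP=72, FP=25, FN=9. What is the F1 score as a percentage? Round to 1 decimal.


Precision = TP / (TP + FP) = 72 / 97 = 0.7423
Recall = TP / (TP + FN) = 72 / 81 = 0.8889
F1 = 2 * P * R / (P + R)
= 2 * 0.7423 * 0.8889 / (0.7423 + 0.8889)
= 1.3196 / 1.6312
= 0.809
As percentage: 80.9%

80.9


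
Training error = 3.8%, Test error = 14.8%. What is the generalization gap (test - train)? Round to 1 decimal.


Generalization gap = test_error - train_error
= 14.8 - 3.8
= 11.0%
A large gap suggests overfitting.

11.0


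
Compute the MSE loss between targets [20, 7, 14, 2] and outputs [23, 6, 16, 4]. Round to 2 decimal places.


Differences: [-3, 1, -2, -2]
Squared errors: [9, 1, 4, 4]
Sum of squared errors = 18
MSE = 18 / 4 = 4.50

4.50


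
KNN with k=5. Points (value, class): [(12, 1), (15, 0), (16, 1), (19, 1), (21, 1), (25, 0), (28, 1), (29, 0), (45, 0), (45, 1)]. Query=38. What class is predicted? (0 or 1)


Distances from query 38:
Point 45 (class 0): distance = 7
Point 45 (class 1): distance = 7
Point 29 (class 0): distance = 9
Point 28 (class 1): distance = 10
Point 25 (class 0): distance = 13
K=5 nearest neighbors: classes = [0, 1, 0, 1, 0]
Votes for class 1: 2 / 5
Majority vote => class 0

0


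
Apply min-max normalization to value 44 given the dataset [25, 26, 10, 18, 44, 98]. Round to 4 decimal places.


Min = 10, Max = 98
Range = 98 - 10 = 88
Scaled = (x - min) / (max - min)
= (44 - 10) / 88
= 34 / 88
= 0.3864

0.3864


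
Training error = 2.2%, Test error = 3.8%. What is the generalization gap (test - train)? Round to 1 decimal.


Generalization gap = test_error - train_error
= 3.8 - 2.2
= 1.6%
A small gap suggests good generalization.

1.6


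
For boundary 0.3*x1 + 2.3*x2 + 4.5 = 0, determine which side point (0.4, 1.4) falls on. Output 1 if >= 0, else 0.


Compute 0.3 * 0.4 + 2.3 * 1.4 + 4.5
= 0.12 + 3.22 + 4.5
= 7.84
Since 7.84 >= 0, the point is on the positive side.

1


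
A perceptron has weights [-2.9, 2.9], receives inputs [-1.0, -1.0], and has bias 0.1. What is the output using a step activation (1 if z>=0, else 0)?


z = w . x + b
= -2.9*-1.0 + 2.9*-1.0 + 0.1
= 2.9 + -2.9 + 0.1
= 0.0 + 0.1
= 0.1
Since z = 0.1 >= 0, output = 1

1


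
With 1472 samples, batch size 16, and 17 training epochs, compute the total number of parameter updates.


Iterations per epoch = 1472 / 16 = 92
Total updates = iterations_per_epoch * epochs
= 92 * 17
= 1564

1564


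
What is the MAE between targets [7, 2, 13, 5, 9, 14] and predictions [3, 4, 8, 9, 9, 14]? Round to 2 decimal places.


Absolute errors: [4, 2, 5, 4, 0, 0]
Sum of absolute errors = 15
MAE = 15 / 6 = 2.50

2.50


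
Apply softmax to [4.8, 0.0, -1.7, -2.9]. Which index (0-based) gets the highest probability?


Softmax is a monotonic transformation, so it preserves the argmax.
We need to find the index of the maximum logit.
Index 0: 4.8
Index 1: 0.0
Index 2: -1.7
Index 3: -2.9
Maximum logit = 4.8 at index 0

0


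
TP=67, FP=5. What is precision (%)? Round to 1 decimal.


Precision = TP / (TP + FP) * 100
= 67 / (67 + 5)
= 67 / 72
= 0.9306
= 93.1%

93.1


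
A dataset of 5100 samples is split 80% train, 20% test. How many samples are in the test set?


Train samples = 5100 * 80% = 4080
Test samples = 5100 - 4080
= 1020

1020


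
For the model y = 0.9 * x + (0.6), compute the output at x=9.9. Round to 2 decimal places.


y = 0.9 * 9.9 + (0.6)
= 8.91 + (0.6)
= 9.51

9.51


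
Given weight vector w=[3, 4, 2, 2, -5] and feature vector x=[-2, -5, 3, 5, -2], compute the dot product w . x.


Element-wise products:
3 * -2 = -6
4 * -5 = -20
2 * 3 = 6
2 * 5 = 10
-5 * -2 = 10
Sum = -6 + -20 + 6 + 10 + 10
= 0

0


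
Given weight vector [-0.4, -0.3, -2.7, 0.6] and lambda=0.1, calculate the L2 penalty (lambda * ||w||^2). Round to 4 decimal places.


Squaring each weight:
(-0.4)^2 = 0.16
(-0.3)^2 = 0.09
(-2.7)^2 = 7.29
0.6^2 = 0.36
Sum of squares = 7.9
Penalty = 0.1 * 7.9 = 0.7900

0.7900


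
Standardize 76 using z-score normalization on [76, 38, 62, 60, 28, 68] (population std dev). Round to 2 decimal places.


Mean = (76 + 38 + 62 + 60 + 28 + 68) / 6 = 55.3333
Variance = sum((x_i - mean)^2) / n = 283.5556
Std = sqrt(283.5556) = 16.8391
Z = (x - mean) / std
= (76 - 55.3333) / 16.8391
= 20.6667 / 16.8391
= 1.23

1.23


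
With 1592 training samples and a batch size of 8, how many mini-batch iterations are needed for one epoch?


Iterations per epoch = dataset_size / batch_size
= 1592 / 8
= 199

199


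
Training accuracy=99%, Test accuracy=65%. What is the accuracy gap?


Gap = train_accuracy - test_accuracy
= 99 - 65
= 34%
This large gap strongly indicates overfitting.

34


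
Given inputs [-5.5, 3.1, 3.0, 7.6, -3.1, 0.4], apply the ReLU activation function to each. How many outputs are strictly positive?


ReLU(x) = max(0, x) for each element:
ReLU(-5.5) = 0
ReLU(3.1) = 3.1
ReLU(3.0) = 3.0
ReLU(7.6) = 7.6
ReLU(-3.1) = 0
ReLU(0.4) = 0.4
Active neurons (>0): 4

4


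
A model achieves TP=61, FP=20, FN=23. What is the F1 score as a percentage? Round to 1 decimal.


Precision = TP / (TP + FP) = 61 / 81 = 0.7531
Recall = TP / (TP + FN) = 61 / 84 = 0.7262
F1 = 2 * P * R / (P + R)
= 2 * 0.7531 * 0.7262 / (0.7531 + 0.7262)
= 1.0938 / 1.4793
= 0.7394
As percentage: 73.9%

73.9


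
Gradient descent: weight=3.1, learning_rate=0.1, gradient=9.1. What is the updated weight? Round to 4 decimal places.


w_new = w_old - lr * gradient
= 3.1 - 0.1 * 9.1
= 3.1 - (0.91)
= 2.1900

2.1900


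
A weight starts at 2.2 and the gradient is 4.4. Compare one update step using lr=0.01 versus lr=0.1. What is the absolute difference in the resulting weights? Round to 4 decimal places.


With lr=0.01: w_new = 2.2 - 0.01 * 4.4 = 2.156
With lr=0.1: w_new = 2.2 - 0.1 * 4.4 = 1.76
Absolute difference = |2.156 - 1.76|
= 0.3960

0.3960


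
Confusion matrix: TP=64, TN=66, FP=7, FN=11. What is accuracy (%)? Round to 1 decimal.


Accuracy = (TP + TN) / (TP + TN + FP + FN) * 100
= (64 + 66) / (64 + 66 + 7 + 11)
= 130 / 148
= 0.8784
= 87.8%

87.8


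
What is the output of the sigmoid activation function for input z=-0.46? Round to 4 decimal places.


sigmoid(z) = 1 / (1 + exp(-z))
exp(-(-0.46)) = exp(0.46) = 1.5841
1 + 1.5841 = 2.5841
1 / 2.5841 = 0.3870

0.3870


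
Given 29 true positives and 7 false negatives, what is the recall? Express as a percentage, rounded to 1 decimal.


Recall = TP / (TP + FN) * 100
= 29 / (29 + 7)
= 29 / 36
= 0.8056
= 80.6%

80.6


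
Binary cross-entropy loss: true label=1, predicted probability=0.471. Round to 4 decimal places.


For y=1: Loss = -log(p)
= -log(0.471)
= -(-0.7529)
= 0.7529

0.7529


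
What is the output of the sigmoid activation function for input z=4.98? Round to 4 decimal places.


sigmoid(z) = 1 / (1 + exp(-z))
exp(-(4.98)) = exp(-4.98) = 0.0069
1 + 0.0069 = 1.0069
1 / 1.0069 = 0.9932

0.9932


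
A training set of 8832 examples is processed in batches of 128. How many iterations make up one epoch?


Iterations per epoch = dataset_size / batch_size
= 8832 / 128
= 69

69


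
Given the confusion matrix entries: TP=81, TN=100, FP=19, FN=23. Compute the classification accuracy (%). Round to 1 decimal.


Accuracy = (TP + TN) / (TP + TN + FP + FN) * 100
= (81 + 100) / (81 + 100 + 19 + 23)
= 181 / 223
= 0.8117
= 81.2%

81.2


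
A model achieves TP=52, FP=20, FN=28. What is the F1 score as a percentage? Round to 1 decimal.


Precision = TP / (TP + FP) = 52 / 72 = 0.7222
Recall = TP / (TP + FN) = 52 / 80 = 0.65
F1 = 2 * P * R / (P + R)
= 2 * 0.7222 * 0.65 / (0.7222 + 0.65)
= 0.9389 / 1.3722
= 0.6842
As percentage: 68.4%

68.4


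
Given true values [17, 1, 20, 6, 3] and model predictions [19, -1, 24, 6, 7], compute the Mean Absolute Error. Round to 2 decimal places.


Absolute errors: [2, 2, 4, 0, 4]
Sum of absolute errors = 12
MAE = 12 / 5 = 2.40

2.40


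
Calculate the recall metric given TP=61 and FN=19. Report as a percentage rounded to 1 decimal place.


Recall = TP / (TP + FN) * 100
= 61 / (61 + 19)
= 61 / 80
= 0.7625
= 76.3%

76.3


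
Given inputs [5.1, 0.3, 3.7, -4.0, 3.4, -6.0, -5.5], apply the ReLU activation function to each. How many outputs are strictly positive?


ReLU(x) = max(0, x) for each element:
ReLU(5.1) = 5.1
ReLU(0.3) = 0.3
ReLU(3.7) = 3.7
ReLU(-4.0) = 0
ReLU(3.4) = 3.4
ReLU(-6.0) = 0
ReLU(-5.5) = 0
Active neurons (>0): 4

4


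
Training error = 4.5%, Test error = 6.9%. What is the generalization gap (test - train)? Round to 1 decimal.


Generalization gap = test_error - train_error
= 6.9 - 4.5
= 2.4%
A moderate gap.

2.4


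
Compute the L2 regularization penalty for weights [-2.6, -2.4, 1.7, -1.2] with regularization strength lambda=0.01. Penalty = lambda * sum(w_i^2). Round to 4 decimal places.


Squaring each weight:
(-2.6)^2 = 6.76
(-2.4)^2 = 5.76
1.7^2 = 2.89
(-1.2)^2 = 1.44
Sum of squares = 16.85
Penalty = 0.01 * 16.85 = 0.1685

0.1685


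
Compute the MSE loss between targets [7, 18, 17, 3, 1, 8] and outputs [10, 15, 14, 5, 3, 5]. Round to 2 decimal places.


Differences: [-3, 3, 3, -2, -2, 3]
Squared errors: [9, 9, 9, 4, 4, 9]
Sum of squared errors = 44
MSE = 44 / 6 = 7.33

7.33


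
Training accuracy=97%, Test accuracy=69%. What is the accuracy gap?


Gap = train_accuracy - test_accuracy
= 97 - 69
= 28%
This large gap strongly indicates overfitting.

28


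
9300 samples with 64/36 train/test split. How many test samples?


Train samples = 9300 * 64% = 5952
Test samples = 9300 - 5952
= 3348

3348


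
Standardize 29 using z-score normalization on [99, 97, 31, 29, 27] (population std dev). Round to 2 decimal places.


Mean = (99 + 97 + 31 + 29 + 27) / 5 = 56.6
Variance = sum((x_i - mean)^2) / n = 1144.64
Std = sqrt(1144.64) = 33.8325
Z = (x - mean) / std
= (29 - 56.6) / 33.8325
= -27.6 / 33.8325
= -0.82

-0.82


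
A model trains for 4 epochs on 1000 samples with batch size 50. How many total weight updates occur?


Iterations per epoch = 1000 / 50 = 20
Total updates = iterations_per_epoch * epochs
= 20 * 4
= 80

80


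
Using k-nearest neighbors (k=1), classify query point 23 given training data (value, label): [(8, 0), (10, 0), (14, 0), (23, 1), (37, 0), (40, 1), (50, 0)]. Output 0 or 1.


Distances from query 23:
Point 23 (class 1): distance = 0
K=1 nearest neighbors: classes = [1]
Votes for class 1: 1 / 1
Majority vote => class 1

1


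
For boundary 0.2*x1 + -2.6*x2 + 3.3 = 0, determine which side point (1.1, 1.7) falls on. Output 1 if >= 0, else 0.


Compute 0.2 * 1.1 + -2.6 * 1.7 + 3.3
= 0.22 + -4.42 + 3.3
= -0.9
Since -0.9 < 0, the point is on the negative side.

0


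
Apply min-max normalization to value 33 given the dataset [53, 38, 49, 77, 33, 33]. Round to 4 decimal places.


Min = 33, Max = 77
Range = 77 - 33 = 44
Scaled = (x - min) / (max - min)
= (33 - 33) / 44
= 0 / 44
= 0.0000

0.0000


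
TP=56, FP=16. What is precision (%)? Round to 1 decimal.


Precision = TP / (TP + FP) * 100
= 56 / (56 + 16)
= 56 / 72
= 0.7778
= 77.8%

77.8


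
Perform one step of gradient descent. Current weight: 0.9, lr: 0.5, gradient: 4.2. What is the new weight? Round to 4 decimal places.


w_new = w_old - lr * gradient
= 0.9 - 0.5 * 4.2
= 0.9 - (2.1)
= -1.2000

-1.2000


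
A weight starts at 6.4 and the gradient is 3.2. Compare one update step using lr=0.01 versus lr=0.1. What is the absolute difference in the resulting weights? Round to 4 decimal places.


With lr=0.01: w_new = 6.4 - 0.01 * 3.2 = 6.368
With lr=0.1: w_new = 6.4 - 0.1 * 3.2 = 6.08
Absolute difference = |6.368 - 6.08|
= 0.2880

0.2880


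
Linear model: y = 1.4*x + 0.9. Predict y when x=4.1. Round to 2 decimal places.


y = 1.4 * 4.1 + (0.9)
= 5.74 + (0.9)
= 6.64

6.64


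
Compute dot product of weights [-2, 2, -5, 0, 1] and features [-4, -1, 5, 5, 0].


Element-wise products:
-2 * -4 = 8
2 * -1 = -2
-5 * 5 = -25
0 * 5 = 0
1 * 0 = 0
Sum = 8 + -2 + -25 + 0 + 0
= -19

-19


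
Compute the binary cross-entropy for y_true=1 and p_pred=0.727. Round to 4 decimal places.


For y=1: Loss = -log(p)
= -log(0.727)
= -(-0.3188)
= 0.3188

0.3188


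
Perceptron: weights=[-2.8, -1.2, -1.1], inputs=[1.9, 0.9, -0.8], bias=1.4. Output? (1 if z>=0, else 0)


z = w . x + b
= -2.8*1.9 + -1.2*0.9 + -1.1*-0.8 + 1.4
= -5.32 + -1.08 + 0.88 + 1.4
= -5.52 + 1.4
= -4.12
Since z = -4.12 < 0, output = 0

0


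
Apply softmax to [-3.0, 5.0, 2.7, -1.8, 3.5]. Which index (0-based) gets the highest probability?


Softmax is a monotonic transformation, so it preserves the argmax.
We need to find the index of the maximum logit.
Index 0: -3.0
Index 1: 5.0
Index 2: 2.7
Index 3: -1.8
Index 4: 3.5
Maximum logit = 5.0 at index 1

1


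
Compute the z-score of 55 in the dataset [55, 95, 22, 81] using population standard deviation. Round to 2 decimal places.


Mean = (55 + 95 + 22 + 81) / 4 = 63.25
Variance = sum((x_i - mean)^2) / n = 773.1875
Std = sqrt(773.1875) = 27.8062
Z = (x - mean) / std
= (55 - 63.25) / 27.8062
= -8.25 / 27.8062
= -0.30

-0.30


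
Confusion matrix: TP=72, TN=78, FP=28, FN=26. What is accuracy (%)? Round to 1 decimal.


Accuracy = (TP + TN) / (TP + TN + FP + FN) * 100
= (72 + 78) / (72 + 78 + 28 + 26)
= 150 / 204
= 0.7353
= 73.5%

73.5


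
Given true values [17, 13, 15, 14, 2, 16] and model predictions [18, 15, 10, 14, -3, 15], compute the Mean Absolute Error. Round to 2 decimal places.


Absolute errors: [1, 2, 5, 0, 5, 1]
Sum of absolute errors = 14
MAE = 14 / 6 = 2.33

2.33


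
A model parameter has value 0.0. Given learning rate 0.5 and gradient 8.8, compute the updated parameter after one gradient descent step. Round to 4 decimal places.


w_new = w_old - lr * gradient
= 0.0 - 0.5 * 8.8
= 0.0 - (4.4)
= -4.4000

-4.4000


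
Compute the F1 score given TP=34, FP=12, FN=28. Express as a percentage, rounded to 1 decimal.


Precision = TP / (TP + FP) = 34 / 46 = 0.7391
Recall = TP / (TP + FN) = 34 / 62 = 0.5484
F1 = 2 * P * R / (P + R)
= 2 * 0.7391 * 0.5484 / (0.7391 + 0.5484)
= 0.8107 / 1.2875
= 0.6296
As percentage: 63.0%

63.0


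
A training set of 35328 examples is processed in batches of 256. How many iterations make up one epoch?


Iterations per epoch = dataset_size / batch_size
= 35328 / 256
= 138

138


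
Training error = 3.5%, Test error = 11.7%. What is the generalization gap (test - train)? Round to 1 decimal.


Generalization gap = test_error - train_error
= 11.7 - 3.5
= 8.2%
A moderate gap.

8.2


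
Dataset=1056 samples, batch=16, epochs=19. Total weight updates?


Iterations per epoch = 1056 / 16 = 66
Total updates = iterations_per_epoch * epochs
= 66 * 19
= 1254

1254


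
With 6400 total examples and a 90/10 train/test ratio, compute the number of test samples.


Train samples = 6400 * 90% = 5760
Test samples = 6400 - 5760
= 640

640


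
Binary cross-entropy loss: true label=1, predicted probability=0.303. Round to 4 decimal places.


For y=1: Loss = -log(p)
= -log(0.303)
= -(-1.194)
= 1.1940

1.1940


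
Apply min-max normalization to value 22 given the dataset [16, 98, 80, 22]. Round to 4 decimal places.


Min = 16, Max = 98
Range = 98 - 16 = 82
Scaled = (x - min) / (max - min)
= (22 - 16) / 82
= 6 / 82
= 0.0732

0.0732


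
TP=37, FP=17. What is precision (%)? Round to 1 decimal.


Precision = TP / (TP + FP) * 100
= 37 / (37 + 17)
= 37 / 54
= 0.6852
= 68.5%

68.5


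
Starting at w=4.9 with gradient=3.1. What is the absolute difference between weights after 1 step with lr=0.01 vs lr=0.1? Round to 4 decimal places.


With lr=0.01: w_new = 4.9 - 0.01 * 3.1 = 4.869
With lr=0.1: w_new = 4.9 - 0.1 * 3.1 = 4.59
Absolute difference = |4.869 - 4.59|
= 0.2790

0.2790


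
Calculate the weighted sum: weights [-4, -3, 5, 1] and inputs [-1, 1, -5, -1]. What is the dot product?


Element-wise products:
-4 * -1 = 4
-3 * 1 = -3
5 * -5 = -25
1 * -1 = -1
Sum = 4 + -3 + -25 + -1
= -25

-25


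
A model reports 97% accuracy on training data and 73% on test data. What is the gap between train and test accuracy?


Gap = train_accuracy - test_accuracy
= 97 - 73
= 24%
This large gap strongly indicates overfitting.

24


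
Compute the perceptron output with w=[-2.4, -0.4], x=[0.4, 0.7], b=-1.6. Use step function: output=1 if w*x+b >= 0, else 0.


z = w . x + b
= -2.4*0.4 + -0.4*0.7 + -1.6
= -0.96 + -0.28 + -1.6
= -1.24 + -1.6
= -2.84
Since z = -2.84 < 0, output = 0

0


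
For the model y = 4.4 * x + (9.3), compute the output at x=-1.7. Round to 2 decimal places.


y = 4.4 * -1.7 + (9.3)
= -7.48 + (9.3)
= 1.82

1.82


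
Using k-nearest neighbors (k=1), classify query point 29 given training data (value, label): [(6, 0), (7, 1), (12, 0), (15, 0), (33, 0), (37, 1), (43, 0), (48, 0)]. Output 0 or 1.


Distances from query 29:
Point 33 (class 0): distance = 4
K=1 nearest neighbors: classes = [0]
Votes for class 1: 0 / 1
Majority vote => class 0

0


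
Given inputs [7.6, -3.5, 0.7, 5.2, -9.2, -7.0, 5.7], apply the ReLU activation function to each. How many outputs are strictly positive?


ReLU(x) = max(0, x) for each element:
ReLU(7.6) = 7.6
ReLU(-3.5) = 0
ReLU(0.7) = 0.7
ReLU(5.2) = 5.2
ReLU(-9.2) = 0
ReLU(-7.0) = 0
ReLU(5.7) = 5.7
Active neurons (>0): 4

4


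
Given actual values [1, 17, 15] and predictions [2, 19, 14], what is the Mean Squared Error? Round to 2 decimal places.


Differences: [-1, -2, 1]
Squared errors: [1, 4, 1]
Sum of squared errors = 6
MSE = 6 / 3 = 2.00

2.00


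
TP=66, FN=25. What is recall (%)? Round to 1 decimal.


Recall = TP / (TP + FN) * 100
= 66 / (66 + 25)
= 66 / 91
= 0.7253
= 72.5%

72.5


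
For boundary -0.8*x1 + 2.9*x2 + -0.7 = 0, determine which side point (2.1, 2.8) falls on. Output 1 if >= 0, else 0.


Compute -0.8 * 2.1 + 2.9 * 2.8 + -0.7
= -1.68 + 8.12 + -0.7
= 5.74
Since 5.74 >= 0, the point is on the positive side.

1


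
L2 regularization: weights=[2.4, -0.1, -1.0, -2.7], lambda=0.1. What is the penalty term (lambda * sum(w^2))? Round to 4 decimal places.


Squaring each weight:
2.4^2 = 5.76
(-0.1)^2 = 0.01
(-1.0)^2 = 1.0
(-2.7)^2 = 7.29
Sum of squares = 14.06
Penalty = 0.1 * 14.06 = 1.4060

1.4060


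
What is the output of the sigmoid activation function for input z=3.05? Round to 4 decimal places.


sigmoid(z) = 1 / (1 + exp(-z))
exp(-(3.05)) = exp(-3.05) = 0.0474
1 + 0.0474 = 1.0474
1 / 1.0474 = 0.9548

0.9548


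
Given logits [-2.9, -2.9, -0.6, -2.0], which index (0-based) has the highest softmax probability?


Softmax is a monotonic transformation, so it preserves the argmax.
We need to find the index of the maximum logit.
Index 0: -2.9
Index 1: -2.9
Index 2: -0.6
Index 3: -2.0
Maximum logit = -0.6 at index 2

2


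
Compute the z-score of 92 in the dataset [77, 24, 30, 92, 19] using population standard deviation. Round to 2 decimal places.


Mean = (77 + 24 + 30 + 92 + 19) / 5 = 48.4
Variance = sum((x_i - mean)^2) / n = 903.44
Std = sqrt(903.44) = 30.0573
Z = (x - mean) / std
= (92 - 48.4) / 30.0573
= 43.6 / 30.0573
= 1.45

1.45


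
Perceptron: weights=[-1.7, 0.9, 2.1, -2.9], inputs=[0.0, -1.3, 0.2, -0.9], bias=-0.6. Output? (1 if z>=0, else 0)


z = w . x + b
= -1.7*0.0 + 0.9*-1.3 + 2.1*0.2 + -2.9*-0.9 + -0.6
= -0.0 + -1.17 + 0.42 + 2.61 + -0.6
= 1.86 + -0.6
= 1.26
Since z = 1.26 >= 0, output = 1

1


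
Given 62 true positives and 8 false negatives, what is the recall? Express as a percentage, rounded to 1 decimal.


Recall = TP / (TP + FN) * 100
= 62 / (62 + 8)
= 62 / 70
= 0.8857
= 88.6%

88.6


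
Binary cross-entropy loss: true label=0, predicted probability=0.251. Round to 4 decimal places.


For y=0: Loss = -log(1-p)
= -log(1 - 0.251)
= -log(0.749)
= -(-0.289)
= 0.2890

0.2890


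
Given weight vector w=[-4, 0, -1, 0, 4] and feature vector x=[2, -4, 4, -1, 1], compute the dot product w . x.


Element-wise products:
-4 * 2 = -8
0 * -4 = 0
-1 * 4 = -4
0 * -1 = 0
4 * 1 = 4
Sum = -8 + 0 + -4 + 0 + 4
= -8

-8


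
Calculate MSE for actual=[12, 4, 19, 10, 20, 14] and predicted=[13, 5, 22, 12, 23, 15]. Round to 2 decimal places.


Differences: [-1, -1, -3, -2, -3, -1]
Squared errors: [1, 1, 9, 4, 9, 1]
Sum of squared errors = 25
MSE = 25 / 6 = 4.17

4.17


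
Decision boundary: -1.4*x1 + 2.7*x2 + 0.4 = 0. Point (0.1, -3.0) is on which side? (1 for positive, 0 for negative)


Compute -1.4 * 0.1 + 2.7 * -3.0 + 0.4
= -0.14 + -8.1 + 0.4
= -7.84
Since -7.84 < 0, the point is on the negative side.

0


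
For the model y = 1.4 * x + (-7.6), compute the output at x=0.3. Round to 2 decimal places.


y = 1.4 * 0.3 + (-7.6)
= 0.42 + (-7.6)
= -7.18

-7.18


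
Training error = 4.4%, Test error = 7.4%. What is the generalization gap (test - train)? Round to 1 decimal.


Generalization gap = test_error - train_error
= 7.4 - 4.4
= 3.0%
A moderate gap.

3.0


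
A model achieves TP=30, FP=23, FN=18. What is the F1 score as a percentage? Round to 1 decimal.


Precision = TP / (TP + FP) = 30 / 53 = 0.566
Recall = TP / (TP + FN) = 30 / 48 = 0.625
F1 = 2 * P * R / (P + R)
= 2 * 0.566 * 0.625 / (0.566 + 0.625)
= 0.7075 / 1.191
= 0.5941
As percentage: 59.4%

59.4


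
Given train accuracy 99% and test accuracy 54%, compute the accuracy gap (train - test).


Gap = train_accuracy - test_accuracy
= 99 - 54
= 45%
This large gap strongly indicates overfitting.

45


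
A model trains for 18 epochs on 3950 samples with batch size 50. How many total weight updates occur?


Iterations per epoch = 3950 / 50 = 79
Total updates = iterations_per_epoch * epochs
= 79 * 18
= 1422

1422


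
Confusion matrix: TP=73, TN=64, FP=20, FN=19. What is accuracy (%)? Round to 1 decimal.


Accuracy = (TP + TN) / (TP + TN + FP + FN) * 100
= (73 + 64) / (73 + 64 + 20 + 19)
= 137 / 176
= 0.7784
= 77.8%

77.8


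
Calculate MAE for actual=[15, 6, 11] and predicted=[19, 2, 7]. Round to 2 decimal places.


Absolute errors: [4, 4, 4]
Sum of absolute errors = 12
MAE = 12 / 3 = 4.00

4.00


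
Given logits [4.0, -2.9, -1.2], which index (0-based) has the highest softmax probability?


Softmax is a monotonic transformation, so it preserves the argmax.
We need to find the index of the maximum logit.
Index 0: 4.0
Index 1: -2.9
Index 2: -1.2
Maximum logit = 4.0 at index 0

0


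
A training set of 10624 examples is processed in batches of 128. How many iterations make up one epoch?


Iterations per epoch = dataset_size / batch_size
= 10624 / 128
= 83

83


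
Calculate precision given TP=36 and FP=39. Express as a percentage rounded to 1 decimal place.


Precision = TP / (TP + FP) * 100
= 36 / (36 + 39)
= 36 / 75
= 0.48
= 48.0%

48.0


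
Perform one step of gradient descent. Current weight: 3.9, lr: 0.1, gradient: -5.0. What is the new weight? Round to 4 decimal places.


w_new = w_old - lr * gradient
= 3.9 - 0.1 * -5.0
= 3.9 - (-0.5)
= 4.4000

4.4000


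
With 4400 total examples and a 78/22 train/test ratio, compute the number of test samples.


Train samples = 4400 * 78% = 3432
Test samples = 4400 - 3432
= 968

968


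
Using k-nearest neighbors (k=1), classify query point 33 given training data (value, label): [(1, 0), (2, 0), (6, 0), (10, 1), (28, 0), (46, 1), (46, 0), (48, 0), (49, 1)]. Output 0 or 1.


Distances from query 33:
Point 28 (class 0): distance = 5
K=1 nearest neighbors: classes = [0]
Votes for class 1: 0 / 1
Majority vote => class 0

0


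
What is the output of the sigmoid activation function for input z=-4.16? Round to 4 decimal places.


sigmoid(z) = 1 / (1 + exp(-z))
exp(-(-4.16)) = exp(4.16) = 64.0715
1 + 64.0715 = 65.0715
1 / 65.0715 = 0.0154

0.0154


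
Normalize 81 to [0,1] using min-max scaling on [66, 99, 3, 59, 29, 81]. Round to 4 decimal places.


Min = 3, Max = 99
Range = 99 - 3 = 96
Scaled = (x - min) / (max - min)
= (81 - 3) / 96
= 78 / 96
= 0.8125

0.8125


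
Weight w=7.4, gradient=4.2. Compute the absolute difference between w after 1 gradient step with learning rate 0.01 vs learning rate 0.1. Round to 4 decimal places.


With lr=0.01: w_new = 7.4 - 0.01 * 4.2 = 7.358
With lr=0.1: w_new = 7.4 - 0.1 * 4.2 = 6.98
Absolute difference = |7.358 - 6.98|
= 0.3780

0.3780


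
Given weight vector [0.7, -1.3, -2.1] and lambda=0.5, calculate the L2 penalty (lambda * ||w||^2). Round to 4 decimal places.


Squaring each weight:
0.7^2 = 0.49
(-1.3)^2 = 1.69
(-2.1)^2 = 4.41
Sum of squares = 6.59
Penalty = 0.5 * 6.59 = 3.2950

3.2950


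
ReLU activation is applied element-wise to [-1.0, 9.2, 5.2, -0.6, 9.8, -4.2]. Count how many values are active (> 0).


ReLU(x) = max(0, x) for each element:
ReLU(-1.0) = 0
ReLU(9.2) = 9.2
ReLU(5.2) = 5.2
ReLU(-0.6) = 0
ReLU(9.8) = 9.8
ReLU(-4.2) = 0
Active neurons (>0): 3

3


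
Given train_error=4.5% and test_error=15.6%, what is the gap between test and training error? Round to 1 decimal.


Generalization gap = test_error - train_error
= 15.6 - 4.5
= 11.1%
A large gap suggests overfitting.

11.1


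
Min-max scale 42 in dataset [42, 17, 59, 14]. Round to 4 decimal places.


Min = 14, Max = 59
Range = 59 - 14 = 45
Scaled = (x - min) / (max - min)
= (42 - 14) / 45
= 28 / 45
= 0.6222

0.6222


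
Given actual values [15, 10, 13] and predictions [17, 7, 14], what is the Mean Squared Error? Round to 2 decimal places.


Differences: [-2, 3, -1]
Squared errors: [4, 9, 1]
Sum of squared errors = 14
MSE = 14 / 3 = 4.67

4.67


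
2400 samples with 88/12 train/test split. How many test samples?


Train samples = 2400 * 88% = 2112
Test samples = 2400 - 2112
= 288

288


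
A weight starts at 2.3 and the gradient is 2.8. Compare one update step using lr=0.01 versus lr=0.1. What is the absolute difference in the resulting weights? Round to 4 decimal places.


With lr=0.01: w_new = 2.3 - 0.01 * 2.8 = 2.272
With lr=0.1: w_new = 2.3 - 0.1 * 2.8 = 2.02
Absolute difference = |2.272 - 2.02|
= 0.2520

0.2520


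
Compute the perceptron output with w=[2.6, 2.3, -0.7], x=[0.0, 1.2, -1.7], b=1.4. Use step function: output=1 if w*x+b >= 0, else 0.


z = w . x + b
= 2.6*0.0 + 2.3*1.2 + -0.7*-1.7 + 1.4
= 0.0 + 2.76 + 1.19 + 1.4
= 3.95 + 1.4
= 5.35
Since z = 5.35 >= 0, output = 1

1


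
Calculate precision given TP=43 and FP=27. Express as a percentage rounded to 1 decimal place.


Precision = TP / (TP + FP) * 100
= 43 / (43 + 27)
= 43 / 70
= 0.6143
= 61.4%

61.4


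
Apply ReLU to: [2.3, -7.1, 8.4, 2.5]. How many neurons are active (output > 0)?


ReLU(x) = max(0, x) for each element:
ReLU(2.3) = 2.3
ReLU(-7.1) = 0
ReLU(8.4) = 8.4
ReLU(2.5) = 2.5
Active neurons (>0): 3

3


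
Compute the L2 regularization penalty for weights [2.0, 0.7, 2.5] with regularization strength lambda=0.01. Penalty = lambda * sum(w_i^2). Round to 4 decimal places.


Squaring each weight:
2.0^2 = 4.0
0.7^2 = 0.49
2.5^2 = 6.25
Sum of squares = 10.74
Penalty = 0.01 * 10.74 = 0.1074

0.1074


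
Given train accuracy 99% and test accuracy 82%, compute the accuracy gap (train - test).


Gap = train_accuracy - test_accuracy
= 99 - 82
= 17%
This gap suggests the model is overfitting.

17


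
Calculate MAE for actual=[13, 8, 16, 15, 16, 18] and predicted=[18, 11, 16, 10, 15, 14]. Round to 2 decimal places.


Absolute errors: [5, 3, 0, 5, 1, 4]
Sum of absolute errors = 18
MAE = 18 / 6 = 3.00

3.00
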